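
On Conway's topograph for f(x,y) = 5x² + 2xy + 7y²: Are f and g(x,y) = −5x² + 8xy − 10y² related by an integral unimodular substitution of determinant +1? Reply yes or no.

D₁ = -136, D₂ = -136
f: reduced (well bottom): (5,2,7) with a≤c, −a<b≤a
g is negative-definite; reduce −g:
−g: translate: b→2 (≡-8 mod 10), so (5,-8,10)→(5,2,7)
−g: reduced (well bottom): (5,2,7) with a≤c, −a<b≤a
flip sign back: reduced form of g is (-5,-2,-7)
reduced forms (5, 2, 7) vs (-5, -2, -7) ⇒ inequivalent

no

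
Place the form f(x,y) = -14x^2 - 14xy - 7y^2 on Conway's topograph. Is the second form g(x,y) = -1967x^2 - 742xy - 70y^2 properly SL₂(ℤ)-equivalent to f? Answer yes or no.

D₁ = -196, D₂ = -196
f is negative-definite; reduce −f:
−f: flip: (14,14,7)→(7,-14,14)
−f: translate: b→0 (≡-14 mod 14), so (7,-14,14)→(7,0,7)
−f: reduced (well bottom): (7,0,7) with a≤c, −a<b≤a
flip sign back: reduced form of f is (-7,0,-7)
g is negative-definite; reduce −g:
−g: flip: (1967,742,70)→(70,-742,1967)
−g: translate: b→-42 (≡-742 mod 140), so (70,-742,1967)→(70,-42,7)
−g: flip: (70,-42,7)→(7,42,70)
−g: translate: b→0 (≡42 mod 14), so (7,42,70)→(7,0,7)
−g: reduced (well bottom): (7,0,7) with a≤c, −a<b≤a
flip sign back: reduced form of g is (-7,0,-7)
reduced forms (-7, 0, -7) vs (-7, 0, -7) ⇒ equivalent

yes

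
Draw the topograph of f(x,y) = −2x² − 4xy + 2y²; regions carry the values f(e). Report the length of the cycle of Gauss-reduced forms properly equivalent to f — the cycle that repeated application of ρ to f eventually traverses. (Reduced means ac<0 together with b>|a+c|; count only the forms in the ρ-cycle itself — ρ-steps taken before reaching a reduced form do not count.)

D = 32, ⌊√D⌋ = 5
descent: ρ → (2,4,-2)  [lands on river]
river: ρ → (-2,4,2)
ρ-cycle length = 2 (tail of 1 descent step not counted)

2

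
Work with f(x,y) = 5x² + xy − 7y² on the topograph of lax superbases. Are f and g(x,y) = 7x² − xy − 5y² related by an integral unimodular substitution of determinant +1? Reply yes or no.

D₁ = 141, D₂ = 141
river cycle of f (length 4): (5, 11, -1), (-1, 11, 5), (5, 9, -3), (-3, 9, 5)
river cycle of g (length 4): (-5, 11, 1), (1, 11, -5), (-5, 9, 3), (3, 9, -5)
cycles differ ⇒ inequivalent

no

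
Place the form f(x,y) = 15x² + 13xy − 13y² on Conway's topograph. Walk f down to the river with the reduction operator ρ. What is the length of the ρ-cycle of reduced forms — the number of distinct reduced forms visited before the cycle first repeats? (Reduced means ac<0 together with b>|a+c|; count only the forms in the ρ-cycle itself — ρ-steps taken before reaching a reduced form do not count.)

D = 949, ⌊√D⌋ = 30
river: ρ → (-13,13,15)
river: ρ → (15,17,-11)
river: ρ → (-11,27,5)
river: ρ → (5,23,-21)
river: ρ → (-21,19,7)
river: ρ → (7,23,-15)
river: ρ → (-15,7,15)
river: ρ → (15,23,-7)
river: ρ → (-7,19,21)
river: ρ → (21,23,-5)
river: ρ → (-5,27,11)
river: ρ → (11,17,-15)
river: ρ → (-15,13,13)
river: ρ → (13,13,-15)
river: ρ → (-15,17,11)
river: ρ → (11,27,-5)
river: ρ → (-5,23,21)
river: ρ → (21,19,-7)
river: ρ → (-7,23,15)
river: ρ → (15,7,-15)
river: ρ → (-15,23,7)
river: ρ → (7,19,-21)
river: ρ → (-21,23,5)
river: ρ → (5,27,-11)
river: ρ → (-11,17,15)
river: ρ → (15,13,-13)
ρ-cycle length = 26 (tail of 0 descent steps not counted)

26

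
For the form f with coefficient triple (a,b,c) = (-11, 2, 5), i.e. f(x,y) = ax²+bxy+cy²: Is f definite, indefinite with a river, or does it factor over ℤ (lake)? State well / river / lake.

D = b²−4ac = 2² − 4·(-11)·5 = 224
D > 0 non-square ⇒ indefinite ⇒ periodic river

river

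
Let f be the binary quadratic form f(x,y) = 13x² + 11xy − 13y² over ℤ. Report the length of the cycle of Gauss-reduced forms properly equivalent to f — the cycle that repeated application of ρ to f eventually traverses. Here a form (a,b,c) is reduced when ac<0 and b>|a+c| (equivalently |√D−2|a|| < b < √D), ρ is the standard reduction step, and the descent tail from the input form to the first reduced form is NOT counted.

D = 797, ⌊√D⌋ = 28
river: ρ → (-13,15,11)
river: ρ → (11,7,-17)
river: ρ → (-17,27,1)
river: ρ → (1,27,-17)
river: ρ → (-17,7,11)
river: ρ → (11,15,-13)
river: ρ → (-13,11,13)
river: ρ → (13,15,-11)
river: ρ → (-11,7,17)
river: ρ → (17,27,-1)
river: ρ → (-1,27,17)
river: ρ → (17,7,-11)
river: ρ → (-11,15,13)
river: ρ → (13,11,-13)
ρ-cycle length = 14 (tail of 0 descent steps not counted)

14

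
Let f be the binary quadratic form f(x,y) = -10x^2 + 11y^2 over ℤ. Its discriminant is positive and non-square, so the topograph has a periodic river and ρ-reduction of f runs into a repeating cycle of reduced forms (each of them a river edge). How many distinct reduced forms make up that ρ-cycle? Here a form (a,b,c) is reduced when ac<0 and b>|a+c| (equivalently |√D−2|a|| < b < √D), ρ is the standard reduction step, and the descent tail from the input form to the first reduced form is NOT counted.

D = 440, ⌊√D⌋ = 20
descent: ρ → (11,0,-10)
descent: ρ → (-10,20,1)  [lands on river]
river: ρ → (1,20,-10)
ρ-cycle length = 2 (tail of 2 descent steps not counted)

2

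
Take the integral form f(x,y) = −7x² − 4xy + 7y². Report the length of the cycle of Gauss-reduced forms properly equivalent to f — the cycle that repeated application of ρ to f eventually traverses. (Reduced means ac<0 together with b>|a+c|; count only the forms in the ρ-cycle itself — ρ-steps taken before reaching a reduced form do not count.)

D = 212, ⌊√D⌋ = 14
descent: ρ → (7,4,-7)  [lands on river]
river: ρ → (-7,10,4)
river: ρ → (4,14,-1)
river: ρ → (-1,14,4)
river: ρ → (4,10,-7)
river: ρ → (-7,4,7)
river: ρ → (7,10,-4)
river: ρ → (-4,14,1)
river: ρ → (1,14,-4)
river: ρ → (-4,10,7)
ρ-cycle length = 10 (tail of 1 descent step not counted)

10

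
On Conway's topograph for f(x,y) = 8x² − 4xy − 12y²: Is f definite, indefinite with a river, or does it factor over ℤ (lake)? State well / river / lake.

D = b²−4ac = (-4)² − 4·8·(-12) = 400
D = 20² is a perfect square ⇒ form factors over ℤ ⇒ lakes

lake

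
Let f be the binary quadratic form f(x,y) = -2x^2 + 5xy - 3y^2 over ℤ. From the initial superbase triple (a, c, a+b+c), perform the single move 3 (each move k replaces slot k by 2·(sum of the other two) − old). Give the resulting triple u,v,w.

start (-2,-3,0) = (f(1,0),f(0,1),f(1,1))
replace slot 3: 2·((-2)+(-3)) − 0 = -10 → (-2,-3,-10)

-2,-3,-10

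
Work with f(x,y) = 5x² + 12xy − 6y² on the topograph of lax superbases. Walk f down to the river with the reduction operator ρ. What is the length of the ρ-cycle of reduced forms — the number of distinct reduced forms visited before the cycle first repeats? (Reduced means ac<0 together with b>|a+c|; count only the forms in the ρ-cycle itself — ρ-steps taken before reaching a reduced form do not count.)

D = 264, ⌊√D⌋ = 16
river: ρ → (-6,12,5)
river: ρ → (5,8,-10)
river: ρ → (-10,12,3)
river: ρ → (3,12,-10)
river: ρ → (-10,8,5)
river: ρ → (5,12,-6)
ρ-cycle length = 6 (tail of 0 descent steps not counted)

6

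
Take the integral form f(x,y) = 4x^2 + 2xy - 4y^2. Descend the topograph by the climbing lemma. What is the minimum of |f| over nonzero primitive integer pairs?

river: ρ → (-4,6,2)
river: ρ → (2,6,-4)
river: ρ → (-4,2,4)
river: ρ → (4,6,-2)
river: ρ → (-2,6,4)
river: ρ → (4,2,-4)
closes: descent 0, river 6
min |a| on river = 2

2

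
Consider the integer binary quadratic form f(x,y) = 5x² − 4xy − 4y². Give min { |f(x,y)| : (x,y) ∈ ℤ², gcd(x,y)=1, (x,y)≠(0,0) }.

descent: ρ → (-4,4,5)  [lands on river]
river: ρ → (5,6,-3)
river: ρ → (-3,6,5)
river: ρ → (5,4,-4)
closes: descent 1, river 4
min |a| on river = 3

3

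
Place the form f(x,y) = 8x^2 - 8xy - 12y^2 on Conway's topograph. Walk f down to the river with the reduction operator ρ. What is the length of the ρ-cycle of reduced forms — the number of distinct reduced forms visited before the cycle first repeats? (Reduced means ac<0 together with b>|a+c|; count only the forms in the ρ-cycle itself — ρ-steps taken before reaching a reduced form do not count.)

D = 448, ⌊√D⌋ = 21
descent: ρ → (-12,8,8)  [lands on river]
river: ρ → (8,8,-12)
river: ρ → (-12,16,4)
river: ρ → (4,16,-12)
ρ-cycle length = 4 (tail of 1 descent step not counted)

4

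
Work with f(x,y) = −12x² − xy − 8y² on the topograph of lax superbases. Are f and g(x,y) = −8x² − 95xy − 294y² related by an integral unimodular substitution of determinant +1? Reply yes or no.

D₁ = -383, D₂ = -383
f is negative-definite; reduce −f:
−f: flip: (12,1,8)→(8,-1,12)
−f: reduced (well bottom): (8,-1,12) with a≤c, −a<b≤a
flip sign back: reduced form of f is (-8,1,-12)
g is negative-definite; reduce −g:
−g: translate: b→-1 (≡95 mod 16), so (8,95,294)→(8,-1,12)
−g: reduced (well bottom): (8,-1,12) with a≤c, −a<b≤a
flip sign back: reduced form of g is (-8,1,-12)
reduced forms (-8, 1, -12) vs (-8, 1, -12) ⇒ equivalent

yes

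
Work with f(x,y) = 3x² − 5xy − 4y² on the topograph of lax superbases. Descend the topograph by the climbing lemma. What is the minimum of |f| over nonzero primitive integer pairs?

descent: ρ → (-4,5,3)  [lands on river]
river: ρ → (3,7,-2)
river: ρ → (-2,5,6)
river: ρ → (6,7,-1)
river: ρ → (-1,7,6)
river: ρ → (6,5,-2)
river: ρ → (-2,7,3)
river: ρ → (3,5,-4)
river: ρ → (-4,3,4)
river: ρ → (4,5,-3)
river: ρ → (-3,7,2)
river: ρ → (2,5,-6)
river: ρ → (-6,7,1)
river: ρ → (1,7,-6)
river: ρ → (-6,5,2)
river: ρ → (2,7,-3)
river: ρ → (-3,5,4)
river: ρ → (4,3,-4)
closes: descent 1, river 18
min |a| on river = 1

1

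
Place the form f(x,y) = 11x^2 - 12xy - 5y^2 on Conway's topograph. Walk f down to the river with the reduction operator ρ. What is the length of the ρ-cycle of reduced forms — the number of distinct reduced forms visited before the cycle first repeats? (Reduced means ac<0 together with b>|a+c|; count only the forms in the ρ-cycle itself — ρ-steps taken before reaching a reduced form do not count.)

D = 364, ⌊√D⌋ = 19
descent: ρ → (-5,12,11)  [lands on river]
river: ρ → (11,10,-6)
river: ρ → (-6,14,7)
river: ρ → (7,14,-6)
river: ρ → (-6,10,11)
river: ρ → (11,12,-5)
river: ρ → (-5,18,2)
river: ρ → (2,18,-5)
ρ-cycle length = 8 (tail of 1 descent step not counted)

8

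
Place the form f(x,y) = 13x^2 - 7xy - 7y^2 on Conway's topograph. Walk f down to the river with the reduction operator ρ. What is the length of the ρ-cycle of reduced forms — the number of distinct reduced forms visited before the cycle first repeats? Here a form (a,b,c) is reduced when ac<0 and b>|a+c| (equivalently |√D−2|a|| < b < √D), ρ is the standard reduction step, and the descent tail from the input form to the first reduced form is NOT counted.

D = 413, ⌊√D⌋ = 20
descent: ρ → (-7,7,13)  [lands on river]
river: ρ → (13,19,-1)
river: ρ → (-1,19,13)
river: ρ → (13,7,-7)
ρ-cycle length = 4 (tail of 1 descent step not counted)

4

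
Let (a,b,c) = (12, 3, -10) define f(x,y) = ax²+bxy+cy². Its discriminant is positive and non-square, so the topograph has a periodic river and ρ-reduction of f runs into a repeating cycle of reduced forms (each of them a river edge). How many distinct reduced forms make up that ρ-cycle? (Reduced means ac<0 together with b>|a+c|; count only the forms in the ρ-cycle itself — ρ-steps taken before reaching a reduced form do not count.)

D = 489, ⌊√D⌋ = 22
river: ρ → (-10,17,5)
river: ρ → (5,13,-16)
river: ρ → (-16,19,2)
river: ρ → (2,21,-6)
river: ρ → (-6,15,11)
river: ρ → (11,7,-10)
river: ρ → (-10,13,8)
river: ρ → (8,19,-4)
river: ρ → (-4,21,3)
river: ρ → (3,21,-4)
river: ρ → (-4,19,8)
river: ρ → (8,13,-10)
river: ρ → (-10,7,11)
river: ρ → (11,15,-6)
river: ρ → (-6,21,2)
river: ρ → (2,19,-16)
river: ρ → (-16,13,5)
river: ρ → (5,17,-10)
river: ρ → (-10,3,12)
river: ρ → (12,21,-1)
river: ρ → (-1,21,12)
river: ρ → (12,3,-10)
ρ-cycle length = 22 (tail of 0 descent steps not counted)

22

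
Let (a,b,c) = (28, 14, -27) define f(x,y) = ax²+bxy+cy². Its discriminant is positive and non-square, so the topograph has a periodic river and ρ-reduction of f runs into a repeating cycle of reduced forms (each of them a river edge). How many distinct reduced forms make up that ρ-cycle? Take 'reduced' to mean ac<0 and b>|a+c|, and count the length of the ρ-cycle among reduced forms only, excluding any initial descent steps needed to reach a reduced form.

D = 3220, ⌊√D⌋ = 56
river: ρ → (-27,40,15)
river: ρ → (15,50,-12)
river: ρ → (-12,46,23)
river: ρ → (23,46,-12)
river: ρ → (-12,50,15)
river: ρ → (15,40,-27)
river: ρ → (-27,14,28)
river: ρ → (28,42,-13)
river: ρ → (-13,36,37)
river: ρ → (37,38,-12)
river: ρ → (-12,34,43)
river: ρ → (43,52,-3)
river: ρ → (-3,56,7)
river: ρ → (7,56,-3)
river: ρ → (-3,52,43)
river: ρ → (43,34,-12)
river: ρ → (-12,38,37)
river: ρ → (37,36,-13)
river: ρ → (-13,42,28)
river: ρ → (28,14,-27)
ρ-cycle length = 20 (tail of 0 descent steps not counted)

20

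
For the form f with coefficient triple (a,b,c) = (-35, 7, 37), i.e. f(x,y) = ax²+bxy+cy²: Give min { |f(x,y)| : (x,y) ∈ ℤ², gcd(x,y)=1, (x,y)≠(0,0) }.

river: ρ → (37,67,-5)
river: ρ → (-5,63,63)
river: ρ → (63,63,-5)
river: ρ → (-5,67,37)
river: ρ → (37,7,-35)
river: ρ → (-35,63,9)
river: ρ → (9,63,-35)
river: ρ → (-35,7,37)
closes: descent 0, river 8
min |a| on river = 5

5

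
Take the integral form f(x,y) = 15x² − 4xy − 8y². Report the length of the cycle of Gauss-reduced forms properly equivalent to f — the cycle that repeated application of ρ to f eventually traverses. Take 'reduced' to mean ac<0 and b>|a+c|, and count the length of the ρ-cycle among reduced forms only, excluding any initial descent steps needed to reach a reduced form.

D = 496, ⌊√D⌋ = 22
descent: ρ → (-8,20,3)  [lands on river]
river: ρ → (3,22,-1)
river: ρ → (-1,22,3)
river: ρ → (3,20,-8)
river: ρ → (-8,12,11)
river: ρ → (11,10,-9)
river: ρ → (-9,8,12)
river: ρ → (12,16,-5)
river: ρ → (-5,14,15)
river: ρ → (15,16,-4)
river: ρ → (-4,16,15)
river: ρ → (15,14,-5)
river: ρ → (-5,16,12)
river: ρ → (12,8,-9)
river: ρ → (-9,10,11)
river: ρ → (11,12,-8)
ρ-cycle length = 16 (tail of 1 descent step not counted)

16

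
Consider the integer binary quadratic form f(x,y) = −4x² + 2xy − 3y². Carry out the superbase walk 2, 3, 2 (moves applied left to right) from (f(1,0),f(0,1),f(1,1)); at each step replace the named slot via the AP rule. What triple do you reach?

start (-4,-3,-5) = (f(1,0),f(0,1),f(1,1))
replace slot 2: 2·((-4)+(-5)) − (-3) = -15 → (-4,-15,-5)
replace slot 3: 2·((-4)+(-15)) − (-5) = -33 → (-4,-15,-33)
replace slot 2: 2·((-4)+(-33)) − (-15) = -59 → (-4,-59,-33)

-4,-59,-33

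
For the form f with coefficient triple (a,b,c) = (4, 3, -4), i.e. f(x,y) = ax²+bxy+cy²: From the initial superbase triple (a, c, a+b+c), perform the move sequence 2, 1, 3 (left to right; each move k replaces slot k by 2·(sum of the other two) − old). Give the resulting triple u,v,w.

start (4,-4,3) = (f(1,0),f(0,1),f(1,1))
replace slot 2: 2·(4+3) − (-4) = 18 → (4,18,3)
replace slot 1: 2·(18+3) − 4 = 38 → (38,18,3)
replace slot 3: 2·(38+18) − 3 = 109 → (38,18,109)

38,18,109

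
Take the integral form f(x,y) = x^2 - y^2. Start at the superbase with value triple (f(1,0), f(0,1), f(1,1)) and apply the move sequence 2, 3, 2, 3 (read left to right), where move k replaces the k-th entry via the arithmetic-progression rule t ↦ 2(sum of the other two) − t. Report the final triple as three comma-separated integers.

start (1,-1,0) = (f(1,0),f(0,1),f(1,1))
replace slot 2: 2·(1+0) − (-1) = 3 → (1,3,0)
replace slot 3: 2·(1+3) − 0 = 8 → (1,3,8)
replace slot 2: 2·(1+8) − 3 = 15 → (1,15,8)
replace slot 3: 2·(1+15) − 8 = 24 → (1,15,24)

1,15,24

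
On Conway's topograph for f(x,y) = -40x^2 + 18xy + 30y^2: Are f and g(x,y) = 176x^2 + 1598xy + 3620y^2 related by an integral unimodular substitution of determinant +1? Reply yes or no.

D₁ = 5124, D₂ = 5124
river cycle of f (length 18): (30, 42, -28), (-28, 70, 2), (2, 70, -28), (-28, 42, 30), (30, 18, -40), (-40, 62, 8), (8, 66, -24), (-24, 30, 44), (44, 58, -10), (-10, 62, 32), … (8 more)
river cycle of g (length 18): (30, 42, -28), (-28, 70, 2), (2, 70, -28), (-28, 42, 30), (30, 18, -40), (-40, 62, 8), (8, 66, -24), (-24, 30, 44), (44, 58, -10), (-10, 62, 32), … (8 more)
cycles coincide ⇒ equivalent

yes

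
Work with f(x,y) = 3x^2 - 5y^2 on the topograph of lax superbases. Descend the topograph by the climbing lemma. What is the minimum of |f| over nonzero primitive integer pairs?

descent: ρ → (-5,0,3)
descent: ρ → (3,6,-2)  [lands on river]
river: ρ → (-2,6,3)
closes: descent 2, river 2
min |a| on river = 2

2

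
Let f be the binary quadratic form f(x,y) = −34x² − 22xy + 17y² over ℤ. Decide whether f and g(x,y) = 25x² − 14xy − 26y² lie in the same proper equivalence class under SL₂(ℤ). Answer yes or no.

D₁ = 2796, D₂ = 2796
river cycle of f (length 14): (17, 22, -34), (-34, 46, 5), (5, 44, -43), (-43, 42, 6), (6, 42, -43), (-43, 44, 5), (5, 46, -34), (-34, 22, 17), (17, 46, -10), (-10, 34, 41), … (4 more)
river cycle of g (length 14): (-26, 14, 25), (25, 36, -15), (-15, 24, 37), (37, 50, -2), (-2, 50, 37), (37, 24, -15), (-15, 36, 25), (25, 14, -26), (-26, 38, 13), (13, 40, -23), … (4 more)
cycles differ ⇒ inequivalent

no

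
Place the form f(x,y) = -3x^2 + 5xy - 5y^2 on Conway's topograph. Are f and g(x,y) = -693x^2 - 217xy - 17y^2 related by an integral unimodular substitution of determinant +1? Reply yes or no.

D₁ = -35, D₂ = -35
f is negative-definite; reduce −f:
−f: translate: b→1 (≡-5 mod 6), so (3,-5,5)→(3,1,3)
−f: reduced (well bottom): (3,1,3) with a≤c, −a<b≤a
flip sign back: reduced form of f is (-3,-1,-3)
g is negative-definite; reduce −g:
−g: flip: (693,217,17)→(17,-217,693)
−g: translate: b→-13 (≡-217 mod 34), so (17,-217,693)→(17,-13,3)
−g: flip: (17,-13,3)→(3,13,17)
−g: translate: b→1 (≡13 mod 6), so (3,13,17)→(3,1,3)
−g: reduced (well bottom): (3,1,3) with a≤c, −a<b≤a
flip sign back: reduced form of g is (-3,-1,-3)
reduced forms (-3, -1, -3) vs (-3, -1, -3) ⇒ equivalent

yes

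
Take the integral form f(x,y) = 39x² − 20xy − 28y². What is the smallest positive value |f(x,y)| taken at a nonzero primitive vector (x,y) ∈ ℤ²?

descent: ρ → (-28,20,39)  [lands on river]
river: ρ → (39,58,-9)
river: ρ → (-9,68,4)
river: ρ → (4,68,-9)
river: ρ → (-9,58,39)
river: ρ → (39,20,-28)
river: ρ → (-28,36,31)
river: ρ → (31,26,-33)
river: ρ → (-33,40,24)
river: ρ → (24,56,-17)
river: ρ → (-17,46,39)
river: ρ → (39,32,-24)
river: ρ → (-24,64,7)
river: ρ → (7,62,-33)
river: ρ → (-33,4,36)
river: ρ → (36,68,-1)
river: ρ → (-1,68,36)
river: ρ → (36,4,-33)
river: ρ → (-33,62,7)
river: ρ → (7,64,-24)
river: ρ → (-24,32,39)
river: ρ → (39,46,-17)
river: ρ → (-17,56,24)
river: ρ → (24,40,-33)
river: ρ → (-33,26,31)
river: ρ → (31,36,-28)
closes: descent 1, river 26
min |a| on river = 1

1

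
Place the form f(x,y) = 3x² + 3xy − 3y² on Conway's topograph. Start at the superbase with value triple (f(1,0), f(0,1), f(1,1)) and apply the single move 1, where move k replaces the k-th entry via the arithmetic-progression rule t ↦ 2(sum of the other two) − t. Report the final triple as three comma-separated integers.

start (3,-3,3) = (f(1,0),f(0,1),f(1,1))
replace slot 1: 2·((-3)+3) − 3 = -3 → (-3,-3,3)

-3,-3,3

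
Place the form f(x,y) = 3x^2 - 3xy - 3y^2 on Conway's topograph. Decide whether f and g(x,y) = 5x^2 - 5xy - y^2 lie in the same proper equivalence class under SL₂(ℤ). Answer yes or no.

D₁ = 45, D₂ = 45
river cycle of f (length 2): (-3, 3, 3), (3, 3, -3)
river cycle of g (length 2): (-1, 5, 5), (5, 5, -1)
cycles differ ⇒ inequivalent

no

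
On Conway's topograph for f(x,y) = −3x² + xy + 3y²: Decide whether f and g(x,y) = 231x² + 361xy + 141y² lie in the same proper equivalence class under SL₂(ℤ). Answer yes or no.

D₁ = 37, D₂ = 37
river cycle of f (length 6): (3, 5, -1), (-1, 5, 3), (3, 1, -3), (-3, 5, 1), (1, 5, -3), (-3, 1, 3)
river cycle of g (length 6): (1, 5, -3), (-3, 1, 3), (3, 5, -1), (-1, 5, 3), (3, 1, -3), (-3, 5, 1)
cycles coincide ⇒ equivalent

yes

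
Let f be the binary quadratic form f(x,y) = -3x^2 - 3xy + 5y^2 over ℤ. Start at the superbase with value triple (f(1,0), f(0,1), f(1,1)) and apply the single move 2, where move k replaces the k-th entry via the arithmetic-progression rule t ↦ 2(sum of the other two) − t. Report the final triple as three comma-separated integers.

start (-3,5,-1) = (f(1,0),f(0,1),f(1,1))
replace slot 2: 2·((-3)+(-1)) − 5 = -13 → (-3,-13,-1)

-3,-13,-1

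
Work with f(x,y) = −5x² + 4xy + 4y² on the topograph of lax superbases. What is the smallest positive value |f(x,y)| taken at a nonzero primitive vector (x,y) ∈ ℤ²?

river: ρ → (4,4,-5)
river: ρ → (-5,6,3)
river: ρ → (3,6,-5)
river: ρ → (-5,4,4)
closes: descent 0, river 4
min |a| on river = 3

3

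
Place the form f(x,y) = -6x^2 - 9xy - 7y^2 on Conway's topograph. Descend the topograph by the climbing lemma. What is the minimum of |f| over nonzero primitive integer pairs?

translate: b→-3 (≡9 mod 12), so (6,9,7)→(6,-3,4)
flip: (6,-3,4)→(4,3,6)
reduced (well bottom): (4,3,6) with a≤c, −a<b≤a
well minimum |f| = |-4| = 4 (negative-definite)

4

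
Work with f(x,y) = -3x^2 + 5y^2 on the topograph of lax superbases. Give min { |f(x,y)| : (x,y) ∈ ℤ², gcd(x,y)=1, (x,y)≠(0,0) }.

descent: ρ → (5,0,-3)
descent: ρ → (-3,6,2)  [lands on river]
river: ρ → (2,6,-3)
closes: descent 2, river 2
min |a| on river = 2

2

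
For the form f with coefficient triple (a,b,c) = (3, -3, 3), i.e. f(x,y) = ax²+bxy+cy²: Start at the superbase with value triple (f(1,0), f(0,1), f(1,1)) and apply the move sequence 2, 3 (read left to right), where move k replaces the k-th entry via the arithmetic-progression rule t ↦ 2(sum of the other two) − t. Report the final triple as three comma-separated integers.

start (3,3,3) = (f(1,0),f(0,1),f(1,1))
replace slot 2: 2·(3+3) − 3 = 9 → (3,9,3)
replace slot 3: 2·(3+9) − 3 = 21 → (3,9,21)

3,9,21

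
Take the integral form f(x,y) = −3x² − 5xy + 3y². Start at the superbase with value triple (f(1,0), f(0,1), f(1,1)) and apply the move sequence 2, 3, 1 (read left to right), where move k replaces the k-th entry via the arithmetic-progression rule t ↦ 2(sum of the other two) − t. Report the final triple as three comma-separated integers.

start (-3,3,-5) = (f(1,0),f(0,1),f(1,1))
replace slot 2: 2·((-3)+(-5)) − 3 = -19 → (-3,-19,-5)
replace slot 3: 2·((-3)+(-19)) − (-5) = -39 → (-3,-19,-39)
replace slot 1: 2·((-19)+(-39)) − (-3) = -113 → (-113,-19,-39)

-113,-19,-39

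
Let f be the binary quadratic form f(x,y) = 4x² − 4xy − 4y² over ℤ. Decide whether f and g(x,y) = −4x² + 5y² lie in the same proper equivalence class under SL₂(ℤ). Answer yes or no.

D₁ = 80, D₂ = 80
river cycle of f (length 2): (-4, 4, 4), (4, 4, -4)
river cycle of g (length 2): (-4, 8, 1), (1, 8, -4)
cycles differ ⇒ inequivalent

no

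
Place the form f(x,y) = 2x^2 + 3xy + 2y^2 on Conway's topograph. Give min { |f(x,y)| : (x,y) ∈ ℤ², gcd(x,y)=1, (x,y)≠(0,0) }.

translate: b→-1 (≡3 mod 4), so (2,3,2)→(2,-1,1)
flip: (2,-1,1)→(1,1,2)
reduced (well bottom): (1,1,2) with a≤c, −a<b≤a
well minimum = a = 1

1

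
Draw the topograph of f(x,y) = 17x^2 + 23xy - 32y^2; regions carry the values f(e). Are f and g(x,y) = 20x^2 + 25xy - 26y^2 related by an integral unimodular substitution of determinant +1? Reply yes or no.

D₁ = 2705, D₂ = 2705
river cycle of f (length 10): (-32, 41, 8), (8, 39, -37), (-37, 35, 10), (10, 45, -17), (-17, 23, 32), (32, 41, -8), (-8, 39, 37), (37, 35, -10), (-10, 45, 17), (17, 23, -32)
river cycle of g (length 10): (-26, 27, 19), (19, 49, -4), (-4, 47, 31), (31, 15, -20), (-20, 25, 26), (26, 27, -19), (-19, 49, 4), (4, 47, -31), (-31, 15, 20), (20, 25, -26)
cycles differ ⇒ inequivalent

no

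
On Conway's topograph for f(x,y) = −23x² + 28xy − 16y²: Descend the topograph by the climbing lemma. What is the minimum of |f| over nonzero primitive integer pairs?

translate: b→18 (≡-28 mod 46), so (23,-28,16)→(23,18,11)
flip: (23,18,11)→(11,-18,23)
translate: b→4 (≡-18 mod 22), so (11,-18,23)→(11,4,16)
reduced (well bottom): (11,4,16) with a≤c, −a<b≤a
well minimum |f| = |-11| = 11 (negative-definite)

11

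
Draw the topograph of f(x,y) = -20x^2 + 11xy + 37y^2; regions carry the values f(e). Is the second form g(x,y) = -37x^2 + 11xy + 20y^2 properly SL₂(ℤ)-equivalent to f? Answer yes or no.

D₁ = 3081, D₂ = 3081
river cycle of f (length 8): (-20, 51, 6), (6, 45, -44), (-44, 43, 7), (7, 55, -2), (-2, 53, 34), (34, 15, -21), (-21, 27, 28), (28, 29, -20)
river cycle of g (length 8): (20, 29, -28), (-28, 27, 21), (21, 15, -34), (-34, 53, 2), (2, 55, -7), (-7, 43, 44), (44, 45, -6), (-6, 51, 20)
cycles differ ⇒ inequivalent

no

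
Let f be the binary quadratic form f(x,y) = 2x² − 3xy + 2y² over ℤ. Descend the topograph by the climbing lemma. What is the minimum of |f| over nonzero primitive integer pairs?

translate: b→1 (≡-3 mod 4), so (2,-3,2)→(2,1,1)
flip: (2,1,1)→(1,-1,2)
translate: b→1 (≡-1 mod 2), so (1,-1,2)→(1,1,2)
reduced (well bottom): (1,1,2) with a≤c, −a<b≤a
well minimum = a = 1

1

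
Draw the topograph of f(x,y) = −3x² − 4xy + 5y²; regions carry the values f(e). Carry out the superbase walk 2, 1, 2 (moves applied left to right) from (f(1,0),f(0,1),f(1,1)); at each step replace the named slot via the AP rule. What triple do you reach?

start (-3,5,-2) = (f(1,0),f(0,1),f(1,1))
replace slot 2: 2·((-3)+(-2)) − 5 = -15 → (-3,-15,-2)
replace slot 1: 2·((-15)+(-2)) − (-3) = -31 → (-31,-15,-2)
replace slot 2: 2·((-31)+(-2)) − (-15) = -51 → (-31,-51,-2)

-31,-51,-2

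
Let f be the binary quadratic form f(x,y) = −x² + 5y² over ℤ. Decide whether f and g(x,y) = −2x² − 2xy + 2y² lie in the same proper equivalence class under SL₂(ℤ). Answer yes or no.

D₁ = 20, D₂ = 20
river cycle of f (length 2): (-1, 4, 1), (1, 4, -1)
river cycle of g (length 2): (2, 2, -2), (-2, 2, 2)
cycles differ ⇒ inequivalent

no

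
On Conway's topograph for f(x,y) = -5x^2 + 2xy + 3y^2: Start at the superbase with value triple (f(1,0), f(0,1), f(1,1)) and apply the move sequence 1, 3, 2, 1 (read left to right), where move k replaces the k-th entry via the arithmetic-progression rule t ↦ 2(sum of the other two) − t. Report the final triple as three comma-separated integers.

start (-5,3,0) = (f(1,0),f(0,1),f(1,1))
replace slot 1: 2·(3+0) − (-5) = 11 → (11,3,0)
replace slot 3: 2·(11+3) − 0 = 28 → (11,3,28)
replace slot 2: 2·(11+28) − 3 = 75 → (11,75,28)
replace slot 1: 2·(75+28) − 11 = 195 → (195,75,28)

195,75,28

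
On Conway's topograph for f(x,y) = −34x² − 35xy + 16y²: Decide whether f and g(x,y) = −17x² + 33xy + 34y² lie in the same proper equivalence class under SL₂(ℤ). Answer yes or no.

D₁ = 3401, D₂ = 3401
river cycle of f (length 40): (16, 35, -34), (-34, 33, 17), (17, 35, -32), (-32, 29, 20), (20, 51, -10), (-10, 49, 25), (25, 51, -8), (-8, 45, 43), (43, 41, -10), (-10, 39, 47), … (30 more)
river cycle of g (length 40): (34, 35, -16), (-16, 29, 40), (40, 51, -5), (-5, 49, 50), (50, 51, -4), (-4, 53, 37), (37, 21, -20), (-20, 19, 38), (38, 57, -1), (-1, 57, 38), … (30 more)
cycles differ ⇒ inequivalent

no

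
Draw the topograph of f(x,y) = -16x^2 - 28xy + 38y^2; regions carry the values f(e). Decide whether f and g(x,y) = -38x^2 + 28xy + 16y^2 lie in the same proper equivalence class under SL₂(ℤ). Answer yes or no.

D₁ = 3216, D₂ = 3216
river cycle of f (length 14): (38, 28, -16), (-16, 36, 30), (30, 24, -22), (-22, 20, 32), (32, 44, -10), (-10, 56, 2), (2, 56, -10), (-10, 44, 32), (32, 20, -22), (-22, 24, 30), … (4 more)
river cycle of g (length 14): (16, 36, -30), (-30, 24, 22), (22, 20, -32), (-32, 44, 10), (10, 56, -2), (-2, 56, 10), (10, 44, -32), (-32, 20, 22), (22, 24, -30), (-30, 36, 16), … (4 more)
cycles differ ⇒ inequivalent

no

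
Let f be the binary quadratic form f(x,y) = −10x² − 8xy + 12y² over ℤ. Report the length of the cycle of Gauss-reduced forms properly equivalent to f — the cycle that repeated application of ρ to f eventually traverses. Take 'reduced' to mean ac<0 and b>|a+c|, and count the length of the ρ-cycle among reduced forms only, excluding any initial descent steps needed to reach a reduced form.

D = 544, ⌊√D⌋ = 23
descent: ρ → (12,8,-10)  [lands on river]
river: ρ → (-10,12,10)
river: ρ → (10,8,-12)
river: ρ → (-12,16,6)
river: ρ → (6,20,-6)
river: ρ → (-6,16,12)
ρ-cycle length = 6 (tail of 1 descent step not counted)

6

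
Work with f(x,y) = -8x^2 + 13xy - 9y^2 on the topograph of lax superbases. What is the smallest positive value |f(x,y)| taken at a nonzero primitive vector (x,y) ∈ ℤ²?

translate: b→3 (≡-13 mod 16), so (8,-13,9)→(8,3,4)
flip: (8,3,4)→(4,-3,8)
reduced (well bottom): (4,-3,8) with a≤c, −a<b≤a
well minimum |f| = |-4| = 4 (negative-definite)

4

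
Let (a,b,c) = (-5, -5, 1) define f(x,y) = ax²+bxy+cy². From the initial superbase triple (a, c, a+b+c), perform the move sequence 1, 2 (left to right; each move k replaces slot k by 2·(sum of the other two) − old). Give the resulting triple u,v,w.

start (-5,1,-9) = (f(1,0),f(0,1),f(1,1))
replace slot 1: 2·(1+(-9)) − (-5) = -11 → (-11,1,-9)
replace slot 2: 2·((-11)+(-9)) − 1 = -41 → (-11,-41,-9)

-11,-41,-9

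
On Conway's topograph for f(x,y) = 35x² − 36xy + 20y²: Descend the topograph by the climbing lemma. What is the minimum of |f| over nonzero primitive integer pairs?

translate: b→34 (≡-36 mod 70), so (35,-36,20)→(35,34,19)
flip: (35,34,19)→(19,-34,35)
translate: b→4 (≡-34 mod 38), so (19,-34,35)→(19,4,20)
reduced (well bottom): (19,4,20) with a≤c, −a<b≤a
well minimum = a = 19

19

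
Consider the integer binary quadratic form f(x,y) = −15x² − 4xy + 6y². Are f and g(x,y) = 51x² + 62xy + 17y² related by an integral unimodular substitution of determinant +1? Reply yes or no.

D₁ = 376, D₂ = 376
river cycle of f (length 16): (6, 16, -5), (-5, 14, 9), (9, 4, -10), (-10, 16, 3), (3, 14, -15), (-15, 16, 2), (2, 16, -15), (-15, 14, 3), (3, 16, -10), (-10, 4, 9), … (6 more)
river cycle of g (length 16): (-5, 14, 9), (9, 4, -10), (-10, 16, 3), (3, 14, -15), (-15, 16, 2), (2, 16, -15), (-15, 14, 3), (3, 16, -10), (-10, 4, 9), (9, 14, -5), … (6 more)
cycles coincide ⇒ equivalent

yes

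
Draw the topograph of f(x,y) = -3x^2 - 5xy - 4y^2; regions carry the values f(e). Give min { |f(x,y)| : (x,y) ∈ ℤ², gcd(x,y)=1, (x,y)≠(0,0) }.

translate: b→-1 (≡5 mod 6), so (3,5,4)→(3,-1,2)
flip: (3,-1,2)→(2,1,3)
reduced (well bottom): (2,1,3) with a≤c, −a<b≤a
well minimum |f| = |-2| = 2 (negative-definite)

2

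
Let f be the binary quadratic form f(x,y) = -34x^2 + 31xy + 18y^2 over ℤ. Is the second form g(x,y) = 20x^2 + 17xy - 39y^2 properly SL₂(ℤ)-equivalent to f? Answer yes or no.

D₁ = 3409, D₂ = 3409
river cycle of f (length 90): (18, 41, -24), (-24, 55, 4), (4, 57, -10), (-10, 43, 39), (39, 35, -14), (-14, 49, 18), (18, 23, -40), (-40, 57, 1), (1, 57, -40), (-40, 23, 18), … (80 more)
river cycle of g (length 90): (20, 57, -2), (-2, 55, 48), (48, 41, -9), (-9, 49, 28), (28, 7, -30), (-30, 53, 5), (5, 57, -8), (-8, 55, 12), (12, 41, -36), (-36, 31, 17), … (80 more)
cycles differ ⇒ inequivalent

no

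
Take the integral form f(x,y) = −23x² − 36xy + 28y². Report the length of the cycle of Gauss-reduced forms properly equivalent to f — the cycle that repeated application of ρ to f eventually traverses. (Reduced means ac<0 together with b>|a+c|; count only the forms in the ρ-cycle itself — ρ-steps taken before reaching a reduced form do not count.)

D = 3872, ⌊√D⌋ = 62
descent: ρ → (28,36,-23)  [lands on river]
river: ρ → (-23,56,8)
river: ρ → (8,56,-23)
river: ρ → (-23,36,28)
river: ρ → (28,20,-31)
river: ρ → (-31,42,17)
river: ρ → (17,60,-4)
river: ρ → (-4,60,17)
river: ρ → (17,42,-31)
river: ρ → (-31,20,28)
ρ-cycle length = 10 (tail of 1 descent step not counted)

10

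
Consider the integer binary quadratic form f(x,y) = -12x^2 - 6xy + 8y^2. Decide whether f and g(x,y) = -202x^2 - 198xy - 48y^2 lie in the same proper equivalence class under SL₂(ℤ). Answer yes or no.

D₁ = 420, D₂ = 420
river cycle of f (length 6): (8, 6, -12), (-12, 18, 2), (2, 18, -12), (-12, 6, 8), (8, 10, -10), (-10, 10, 8)
river cycle of g (length 6): (2, 18, -12), (-12, 6, 8), (8, 10, -10), (-10, 10, 8), (8, 6, -12), (-12, 18, 2)
cycles coincide ⇒ equivalent

yes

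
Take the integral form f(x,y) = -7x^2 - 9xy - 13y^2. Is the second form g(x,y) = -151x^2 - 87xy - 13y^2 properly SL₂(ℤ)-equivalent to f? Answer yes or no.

D₁ = -283, D₂ = -283
f is negative-definite; reduce −f:
−f: translate: b→-5 (≡9 mod 14), so (7,9,13)→(7,-5,11)
−f: reduced (well bottom): (7,-5,11) with a≤c, −a<b≤a
flip sign back: reduced form of f is (-7,5,-11)
g is negative-definite; reduce −g:
−g: flip: (151,87,13)→(13,-87,151)
−g: translate: b→-9 (≡-87 mod 26), so (13,-87,151)→(13,-9,7)
−g: flip: (13,-9,7)→(7,9,13)
−g: translate: b→-5 (≡9 mod 14), so (7,9,13)→(7,-5,11)
−g: reduced (well bottom): (7,-5,11) with a≤c, −a<b≤a
flip sign back: reduced form of g is (-7,5,-11)
reduced forms (-7, 5, -11) vs (-7, 5, -11) ⇒ equivalent

yes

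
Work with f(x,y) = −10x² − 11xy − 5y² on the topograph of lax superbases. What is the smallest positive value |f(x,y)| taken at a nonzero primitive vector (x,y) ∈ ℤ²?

translate: b→-9 (≡11 mod 20), so (10,11,5)→(10,-9,4)
flip: (10,-9,4)→(4,9,10)
translate: b→1 (≡9 mod 8), so (4,9,10)→(4,1,5)
reduced (well bottom): (4,1,5) with a≤c, −a<b≤a
well minimum |f| = |-4| = 4 (negative-definite)

4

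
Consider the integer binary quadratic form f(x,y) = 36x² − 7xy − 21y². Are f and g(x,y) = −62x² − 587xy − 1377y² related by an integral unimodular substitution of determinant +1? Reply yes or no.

D₁ = 3073, D₂ = 3073
river cycle of f (length 60): (-21, 49, 8), (8, 47, -27), (-27, 7, 28), (28, 49, -6), (-6, 47, 36), (36, 25, -17), (-17, 43, 18), (18, 29, -31), (-31, 33, 16), (16, 31, -33), … (50 more)
river cycle of g (length 60): (8, 47, -27), (-27, 7, 28), (28, 49, -6), (-6, 47, 36), (36, 25, -17), (-17, 43, 18), (18, 29, -31), (-31, 33, 16), (16, 31, -33), (-33, 35, 14), … (50 more)
cycles coincide ⇒ equivalent

yes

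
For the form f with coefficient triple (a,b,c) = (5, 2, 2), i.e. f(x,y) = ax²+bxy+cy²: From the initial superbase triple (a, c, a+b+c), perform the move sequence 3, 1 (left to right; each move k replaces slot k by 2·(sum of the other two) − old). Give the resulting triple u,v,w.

start (5,2,9) = (f(1,0),f(0,1),f(1,1))
replace slot 3: 2·(5+2) − 9 = 5 → (5,2,5)
replace slot 1: 2·(2+5) − 5 = 9 → (9,2,5)

9,2,5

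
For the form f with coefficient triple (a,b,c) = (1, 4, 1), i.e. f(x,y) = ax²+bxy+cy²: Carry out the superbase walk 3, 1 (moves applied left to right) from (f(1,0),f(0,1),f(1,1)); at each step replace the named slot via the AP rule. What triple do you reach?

start (1,1,6) = (f(1,0),f(0,1),f(1,1))
replace slot 3: 2·(1+1) − 6 = -2 → (1,1,-2)
replace slot 1: 2·(1+(-2)) − 1 = -3 → (-3,1,-2)

-3,1,-2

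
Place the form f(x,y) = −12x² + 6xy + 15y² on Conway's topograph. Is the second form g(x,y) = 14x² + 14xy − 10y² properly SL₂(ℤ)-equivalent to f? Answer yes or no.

D₁ = 756, D₂ = 756
river cycle of f (length 6): (15, 24, -3), (-3, 24, 15), (15, 6, -12), (-12, 18, 9), (9, 18, -12), (-12, 6, 15)
river cycle of g (length 4): (-10, 26, 2), (2, 26, -10), (-10, 14, 14), (14, 14, -10)
cycles differ ⇒ inequivalent

no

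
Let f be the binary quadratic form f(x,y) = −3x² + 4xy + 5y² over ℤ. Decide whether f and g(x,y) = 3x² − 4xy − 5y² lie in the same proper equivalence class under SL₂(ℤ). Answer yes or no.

D₁ = 76, D₂ = 76
river cycle of f (length 6): (5, 6, -2), (-2, 6, 5), (5, 4, -3), (-3, 8, 1), (1, 8, -3), (-3, 4, 5)
river cycle of g (length 6): (-5, 4, 3), (3, 8, -1), (-1, 8, 3), (3, 4, -5), (-5, 6, 2), (2, 6, -5)
cycles differ ⇒ inequivalent

no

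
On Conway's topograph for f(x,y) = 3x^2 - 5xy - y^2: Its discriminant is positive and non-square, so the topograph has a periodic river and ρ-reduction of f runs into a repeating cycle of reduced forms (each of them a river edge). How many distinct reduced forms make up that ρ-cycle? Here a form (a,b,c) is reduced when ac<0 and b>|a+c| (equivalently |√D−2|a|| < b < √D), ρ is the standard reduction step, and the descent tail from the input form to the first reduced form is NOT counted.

D = 37, ⌊√D⌋ = 6
descent: ρ → (-1,5,3)  [lands on river]
river: ρ → (3,1,-3)
river: ρ → (-3,5,1)
river: ρ → (1,5,-3)
river: ρ → (-3,1,3)
river: ρ → (3,5,-1)
ρ-cycle length = 6 (tail of 1 descent step not counted)

6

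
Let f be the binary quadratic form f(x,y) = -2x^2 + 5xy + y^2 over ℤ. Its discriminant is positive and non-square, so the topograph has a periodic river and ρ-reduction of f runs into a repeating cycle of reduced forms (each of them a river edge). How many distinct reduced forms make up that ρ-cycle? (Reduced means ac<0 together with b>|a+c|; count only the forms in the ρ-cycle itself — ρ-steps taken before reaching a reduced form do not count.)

D = 33, ⌊√D⌋ = 5
river: ρ → (1,5,-2)
river: ρ → (-2,3,3)
river: ρ → (3,3,-2)
river: ρ → (-2,5,1)
ρ-cycle length = 4 (tail of 0 descent steps not counted)

4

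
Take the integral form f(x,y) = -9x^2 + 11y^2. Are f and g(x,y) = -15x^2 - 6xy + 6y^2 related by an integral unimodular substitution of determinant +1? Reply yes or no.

D₁ = 396, D₂ = 396
river cycle of f (length 2): (-9, 18, 2), (2, 18, -9)
river cycle of g (length 2): (6, 18, -3), (-3, 18, 6)
cycles differ ⇒ inequivalent

no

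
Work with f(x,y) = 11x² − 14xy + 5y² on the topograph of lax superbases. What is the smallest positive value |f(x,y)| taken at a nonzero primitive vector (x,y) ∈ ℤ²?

translate: b→8 (≡-14 mod 22), so (11,-14,5)→(11,8,2)
flip: (11,8,2)→(2,-8,11)
translate: b→0 (≡-8 mod 4), so (2,-8,11)→(2,0,3)
reduced (well bottom): (2,0,3) with a≤c, −a<b≤a
well minimum = a = 2

2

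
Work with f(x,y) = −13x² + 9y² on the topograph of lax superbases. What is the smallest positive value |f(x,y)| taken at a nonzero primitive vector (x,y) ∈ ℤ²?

descent: ρ → (9,18,-4)  [lands on river]
river: ρ → (-4,14,17)
river: ρ → (17,20,-1)
river: ρ → (-1,20,17)
river: ρ → (17,14,-4)
river: ρ → (-4,18,9)
closes: descent 1, river 6
min |a| on river = 1

1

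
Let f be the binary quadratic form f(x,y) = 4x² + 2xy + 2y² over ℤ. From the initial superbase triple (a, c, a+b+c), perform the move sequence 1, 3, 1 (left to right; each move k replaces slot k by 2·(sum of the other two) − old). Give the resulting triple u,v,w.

start (4,2,8) = (f(1,0),f(0,1),f(1,1))
replace slot 1: 2·(2+8) − 4 = 16 → (16,2,8)
replace slot 3: 2·(16+2) − 8 = 28 → (16,2,28)
replace slot 1: 2·(2+28) − 16 = 44 → (44,2,28)

44,2,28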